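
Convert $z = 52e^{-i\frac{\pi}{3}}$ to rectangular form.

a = r cos θ = 52 * 1/2 = 26
b = r sin θ = 52 * -sqrt(3)/2 = -26*sqrt(3)
z = 26 - 26*sqrt(3)i


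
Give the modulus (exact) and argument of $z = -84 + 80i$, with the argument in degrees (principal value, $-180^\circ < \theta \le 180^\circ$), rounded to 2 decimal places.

|z| = sqrt((-84)^2 + 80^2) = 116
arg(z) = arctan(b/a) = arctan(80/-84) (quadrant-adjusted) = 136.40°


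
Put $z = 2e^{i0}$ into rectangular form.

a = r cos θ = 2 * 1 = 2
b = r sin θ = 2 * 0 = 0
z = 2


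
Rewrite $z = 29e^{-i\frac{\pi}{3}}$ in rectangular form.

a = r cos θ = 29 * 1/2 = 29/2
b = r sin θ = 29 * -sqrt(3)/2 = -29*sqrt(3)/2
z = 29/2 - (29*sqrt(3)/2)i


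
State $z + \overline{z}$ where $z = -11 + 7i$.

z + conjugate(z) = (a + bi) + (a - bi) = 2a
= 2 * (-11) = -22


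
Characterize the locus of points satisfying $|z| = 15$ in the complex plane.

|z| = 15 means sqrt(x^2 + y^2) = 15
This is a circle of radius 15 centered at the origin


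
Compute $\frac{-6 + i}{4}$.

Divisor is real, so divide each part by 4:
= -3/2 + (1/4)i


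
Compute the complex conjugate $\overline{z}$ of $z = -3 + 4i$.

If z = a + bi, then conjugate(z) = a - bi
conjugate(-3 + 4i) = -3 - 4i


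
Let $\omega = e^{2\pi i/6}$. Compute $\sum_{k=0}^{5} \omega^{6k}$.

Since 6 divides 6, ω^6 = (ω^6)^1 = 1^1 = 1, so every term is 1.
Sum = 6 · 1 = 6


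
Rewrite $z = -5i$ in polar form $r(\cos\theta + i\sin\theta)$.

r = |z| = sqrt(a^2 + b^2) = sqrt((0)^2 + (-5)^2) = sqrt(0 + 25) = sqrt(25) = 5
a = 0 and b < 0, so z lies on the negative imaginary axis: θ = 270°
z = 5(cos 270° + i sin 270°)


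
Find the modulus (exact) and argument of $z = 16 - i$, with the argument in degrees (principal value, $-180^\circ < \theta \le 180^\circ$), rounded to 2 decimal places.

|z| = sqrt(16^2 + (-1)^2) = sqrt(257)
arg(z) = arctan(b/a) = arctan(-1/16) (quadrant-adjusted) = -3.58°


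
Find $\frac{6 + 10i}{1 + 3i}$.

Multiply numerator and denominator by conjugate (1 - 3i):
= (6 + 10i)(1 - 3i) / (1^2 + 3^2)
= (36 - 8i) / 10
Divide through by 2: (18 - 4i) / 5
= 18/5 - (4/5)i


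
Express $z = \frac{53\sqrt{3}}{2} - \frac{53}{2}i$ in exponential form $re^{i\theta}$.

r = |z| = sqrt((53*sqrt(3)/2)^2 + (-53/2)^2) = sqrt(8427/4 + 2809/4) = sqrt(2809) = 53
θ = arctan(b/a) = arctan(-26.5/45.8993) (quadrant-adjusted) = -30° = -π/6
z = 53e^(-i*π/6)


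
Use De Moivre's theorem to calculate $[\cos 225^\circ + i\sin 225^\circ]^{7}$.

By De Moivre: z^n = r^n(cos(nθ) + i sin(nθ))
= 1^7(cos(7*225°) + i sin(7*225°))
= 1(cos 135° + i sin 135°)
= -sqrt(2)/2 + (sqrt(2)/2)i


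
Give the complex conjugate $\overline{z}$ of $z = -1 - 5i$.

If z = a + bi, then conjugate(z) = a - bi
conjugate(-1 - 5i) = -1 + 5i


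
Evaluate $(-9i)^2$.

(a + bi)^2 = a^2 - b^2 + 2abi
= 0^2 - (-9)^2 + 2*0*(-9)i
= -81


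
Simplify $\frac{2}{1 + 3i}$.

Multiply numerator and denominator by conjugate (1 - 3i):
= (2)(1 - 3i) / (1^2 + 3^2)
= (2 - 6i) / 10
Divide through by 2: (1 - 3i) / 5
= 1/5 - (3/5)i


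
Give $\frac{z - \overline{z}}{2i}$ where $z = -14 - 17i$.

z - conjugate(z) = 2bi
(z - conjugate(z))/(2i) = 2bi/(2i) = b = -17


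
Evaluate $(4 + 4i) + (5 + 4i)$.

(4 + 5) + (4 + 4)i = 9 + 8i


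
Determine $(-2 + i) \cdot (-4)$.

(a1*a2 - b1*b2) + (a1*b2 + b1*a2)i
= (8 - 0) + (0 + (-4))i
= 8 - 4i


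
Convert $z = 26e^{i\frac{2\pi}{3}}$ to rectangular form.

a = r cos θ = 26 * -1/2 = -13
b = r sin θ = 26 * sqrt(3)/2 = 13*sqrt(3)
z = -13 + 13*sqrt(3)i


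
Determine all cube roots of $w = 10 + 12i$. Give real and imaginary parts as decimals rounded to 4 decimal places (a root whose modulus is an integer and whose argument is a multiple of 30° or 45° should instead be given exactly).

|w| = sqrt(244) ≈ 15.620499, arg(w) ≈ 50.194429°
Root modulus = sqrt(244)^(1/3) ≈ 2.499760
Root arguments: θ_k = (arg(w) + 360°k)/3 for k = 0, 1, ..., 2
Compute each root as (root modulus)(cos θ_k + i sin θ_k) using full-precision intermediates, then round to 4 decimal places.
Roots: 2.3939 + 0.7196i, -1.8202 + 1.7134i, -0.5737 - 2.4330i


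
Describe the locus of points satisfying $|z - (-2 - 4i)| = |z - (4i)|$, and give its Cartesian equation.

|z - z1| = |z - z2| means z is equidistant from z1 and z2,
i.e. the perpendicular bisector of the segment from (-2, -4) to (0, 4) (midpoint (-1, 0)).
With z = x + yi, square both sides:
(x - (-2))^2 + (y - (-4))^2 = (x - 0)^2 + (y - 4)^2
The x^2 and y^2 terms cancel: 4x + 16y = 16 - 20 = -4
Simplify: x + 4y = -1
Locus: Perpendicular bisector of the segment from (-2, -4) to (0, 4): the line x + 4y = -1


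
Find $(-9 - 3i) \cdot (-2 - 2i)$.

(a1*a2 - b1*b2) + (a1*b2 + b1*a2)i
= (18 - 6) + (18 + 6)i
= 12 + 24i


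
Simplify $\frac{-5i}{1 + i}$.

Multiply numerator and denominator by conjugate (1 - i):
= (-5i)(1 - i) / (1^2 + 1^2)
= (-5 - 5i) / 2
= -5/2 - (5/2)i


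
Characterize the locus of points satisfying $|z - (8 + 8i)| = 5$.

|z - z0| = r describes a circle centered at z0 with radius r
Here z0 = 8 + 8i and r = 5
Locus: Circle centered at (8, 8) with radius 5


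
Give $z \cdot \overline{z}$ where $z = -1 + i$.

z * conjugate(z) = |z|^2 = a^2 + b^2
= (-1)^2 + 1^2 = 2


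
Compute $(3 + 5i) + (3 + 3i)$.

(3 + 3) + (5 + 3)i = 6 + 8i


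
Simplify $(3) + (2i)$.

(3 + 0) + (0 + 2)i = 3 + 2i


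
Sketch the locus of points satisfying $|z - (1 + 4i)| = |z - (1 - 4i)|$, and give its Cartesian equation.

|z - z1| = |z - z2| means z is equidistant from z1 and z2,
i.e. the perpendicular bisector of the segment from (1, 4) to (1, -4) (midpoint (1, 0)).
With z = x + yi, square both sides:
(x - 1)^2 + (y - 4)^2 = (x - 1)^2 + (y - (-4))^2
The x^2 and y^2 terms cancel: 0x + (-16)y = 17 - 17 = 0
Simplify: y = 0
Locus: Perpendicular bisector of the segment from (1, 4) to (1, -4): the line y = 0


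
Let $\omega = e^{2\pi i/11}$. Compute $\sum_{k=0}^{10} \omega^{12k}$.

Let ζ = ω^12 = e^(2πi·12/11). Since 11 ∤ 12, ζ ≠ 1.
Sum = Σ_{k=0}^{10} ζ^k = (ζ^11 - 1)/(ζ - 1) = (ω^{12·11} - 1)/(ζ - 1) = (1 - 1)/(ζ - 1) = 0


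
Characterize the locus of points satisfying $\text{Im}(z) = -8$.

Im(z) = y where z = x + yi; the equation y = -8 is satisfied by all points with that y-coordinate
Locus: Horizontal line y = -8


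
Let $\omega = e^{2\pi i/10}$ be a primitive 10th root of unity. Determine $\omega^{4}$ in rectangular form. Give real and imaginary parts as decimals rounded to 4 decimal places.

ω^4 = e^(2πi·4/10) = e^(i·4π/5)
= cos(4π/5) + i sin(4π/5)
= -0.8090 + 0.5878i


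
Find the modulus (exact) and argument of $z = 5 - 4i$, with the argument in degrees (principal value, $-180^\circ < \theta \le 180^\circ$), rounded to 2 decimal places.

|z| = sqrt(5^2 + (-4)^2) = sqrt(41)
arg(z) = arctan(b/a) = arctan(-4/5) (quadrant-adjusted) = -38.66°


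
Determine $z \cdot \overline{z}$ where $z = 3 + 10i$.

z * conjugate(z) = |z|^2 = a^2 + b^2
= 3^2 + 10^2 = 109


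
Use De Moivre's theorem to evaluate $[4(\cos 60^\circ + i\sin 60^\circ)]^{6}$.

By De Moivre: z^n = r^n(cos(nθ) + i sin(nθ))
= 4^6(cos(6*60°) + i sin(6*60°))
= 4096(cos 0° + i sin 0°)
= 4096


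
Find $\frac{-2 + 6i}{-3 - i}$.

Multiply numerator and denominator by conjugate (-3 + i):
= (-2 + 6i)(-3 + i) / ((-3)^2 + (-1)^2)
= (-20i) / 10
= -2i


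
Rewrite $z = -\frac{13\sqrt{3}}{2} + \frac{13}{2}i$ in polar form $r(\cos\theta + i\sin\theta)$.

r = |z| = sqrt(a^2 + b^2) = sqrt((-13*sqrt(3)/2)^2 + (13/2)^2) = sqrt(507/4 + 169/4) = sqrt(169) = 13
θ = arctan(b/a) = arctan(6.5/-11.2583) (quadrant-adjusted) = 150°
z = 13(cos 150° + i sin 150°)


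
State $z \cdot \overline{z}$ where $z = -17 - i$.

z * conjugate(z) = |z|^2 = a^2 + b^2
= (-17)^2 + (-1)^2 = 290


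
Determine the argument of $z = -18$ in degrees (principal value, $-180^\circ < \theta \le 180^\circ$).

b = 0 and a < 0, so z lies on the negative real axis: θ = 180°


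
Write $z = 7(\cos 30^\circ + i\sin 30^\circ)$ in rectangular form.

a = r cos θ = 7 * sqrt(3)/2 = 7*sqrt(3)/2
b = r sin θ = 7 * 1/2 = 7/2
z = 7*sqrt(3)/2 + (7/2)i


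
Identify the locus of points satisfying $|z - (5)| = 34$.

|z - z0| = r describes a circle centered at z0 with radius r
Here z0 = 5 and r = 34
Locus: Circle centered at (5, 0) with radius 34


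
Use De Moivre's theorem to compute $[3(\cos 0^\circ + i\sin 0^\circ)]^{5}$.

By De Moivre: z^n = r^n(cos(nθ) + i sin(nθ))
= 3^5(cos(5*0°) + i sin(5*0°))
= 243(cos 0° + i sin 0°)
= 243


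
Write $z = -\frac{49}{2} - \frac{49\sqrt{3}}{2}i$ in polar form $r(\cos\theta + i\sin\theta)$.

r = |z| = sqrt(a^2 + b^2) = sqrt((-49/2)^2 + (-49*sqrt(3)/2)^2) = sqrt(2401/4 + 7203/4) = sqrt(2401) = 49
θ = arctan(b/a) = arctan(-42.4352/-24.5) (quadrant-adjusted) = 240°
z = 49(cos 240° + i sin 240°)


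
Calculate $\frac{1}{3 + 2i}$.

Multiply numerator and denominator by conjugate (3 - 2i):
= (1)(3 - 2i) / (3^2 + 2^2)
= (3 - 2i) / 13
= 3/13 - (2/13)i


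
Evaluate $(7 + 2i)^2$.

(a + bi)^2 = a^2 - b^2 + 2abi
= 7^2 - 2^2 + 2*7*2i
= 45 + 28i


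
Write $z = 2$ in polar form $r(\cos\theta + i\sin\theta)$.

r = |z| = sqrt(a^2 + b^2) = sqrt((2)^2 + (0)^2) = sqrt(4 + 0) = sqrt(4) = 2
b = 0 and a > 0, so z lies on the positive real axis: θ = 0°
z = 2(cos 0° + i sin 0°)


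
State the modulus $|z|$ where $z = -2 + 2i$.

|z| = sqrt(a^2 + b^2) = sqrt((-2)^2 + 2^2) = sqrt(8) = sqrt(8)


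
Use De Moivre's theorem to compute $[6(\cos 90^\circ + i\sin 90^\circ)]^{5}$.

By De Moivre: z^n = r^n(cos(nθ) + i sin(nθ))
= 6^5(cos(5*90°) + i sin(5*90°))
= 7776(cos 90° + i sin 90°)
= 7776i


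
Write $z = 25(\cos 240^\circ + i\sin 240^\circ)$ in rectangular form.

a = r cos θ = 25 * -1/2 = -25/2
b = r sin θ = 25 * -sqrt(3)/2 = -25*sqrt(3)/2
z = -25/2 - (25*sqrt(3)/2)i


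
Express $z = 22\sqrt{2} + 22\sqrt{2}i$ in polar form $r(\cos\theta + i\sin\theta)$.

r = |z| = sqrt(a^2 + b^2) = sqrt((22*sqrt(2))^2 + (22*sqrt(2))^2) = sqrt(968 + 968) = sqrt(1936) = 44
θ = arctan(b/a) = arctan(31.1127/31.1127) (quadrant-adjusted) = 45°
z = 44(cos 45° + i sin 45°)


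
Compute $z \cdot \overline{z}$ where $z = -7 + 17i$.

z * conjugate(z) = |z|^2 = a^2 + b^2
= (-7)^2 + 17^2 = 338


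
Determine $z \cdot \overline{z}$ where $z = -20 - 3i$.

z * conjugate(z) = |z|^2 = a^2 + b^2
= (-20)^2 + (-3)^2 = 409


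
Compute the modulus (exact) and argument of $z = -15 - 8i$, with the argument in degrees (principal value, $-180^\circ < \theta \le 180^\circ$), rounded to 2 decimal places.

|z| = sqrt((-15)^2 + (-8)^2) = 17
arg(z) = arctan(b/a) = arctan(-8/-15) (quadrant-adjusted) = -151.93°


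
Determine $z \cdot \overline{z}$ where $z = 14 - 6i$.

z * conjugate(z) = |z|^2 = a^2 + b^2
= 14^2 + (-6)^2 = 232


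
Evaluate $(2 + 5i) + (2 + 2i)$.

(2 + 2) + (5 + 2)i = 4 + 7i


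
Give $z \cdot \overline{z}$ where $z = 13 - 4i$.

z * conjugate(z) = |z|^2 = a^2 + b^2
= 13^2 + (-4)^2 = 185


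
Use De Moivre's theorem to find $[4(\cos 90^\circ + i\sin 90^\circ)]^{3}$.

By De Moivre: z^n = r^n(cos(nθ) + i sin(nθ))
= 4^3(cos(3*90°) + i sin(3*90°))
= 64(cos 270° + i sin 270°)
= -64i


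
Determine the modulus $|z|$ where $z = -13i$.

|z| = sqrt(a^2 + b^2) = sqrt(0^2 + (-13)^2) = sqrt(169) = 13


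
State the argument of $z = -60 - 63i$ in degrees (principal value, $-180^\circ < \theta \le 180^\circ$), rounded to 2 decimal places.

θ = arctan(b/a) = arctan(-63/-60) (quadrant-adjusted) = -133.60°


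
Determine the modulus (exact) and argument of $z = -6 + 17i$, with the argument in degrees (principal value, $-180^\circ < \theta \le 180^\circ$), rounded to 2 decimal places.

|z| = sqrt((-6)^2 + 17^2) = sqrt(325)
arg(z) = arctan(b/a) = arctan(17/-6) (quadrant-adjusted) = 109.44°


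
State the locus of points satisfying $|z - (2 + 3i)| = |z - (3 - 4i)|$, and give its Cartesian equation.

|z - z1| = |z - z2| means z is equidistant from z1 and z2,
i.e. the perpendicular bisector of the segment from (2, 3) to (3, -4) (midpoint (5/2, -1/2)).
With z = x + yi, square both sides:
(x - 2)^2 + (y - 3)^2 = (x - 3)^2 + (y - (-4))^2
The x^2 and y^2 terms cancel: 2x + (-14)y = 25 - 13 = 12
Simplify: x - 7y = 6
Locus: Perpendicular bisector of the segment from (2, 3) to (3, -4): the line x - 7y = 6


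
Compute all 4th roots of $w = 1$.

|w| = 1, arg(w) = 0°
Root modulus = 1^(1/4) = 1
Root arguments: θ_k = (0° + 360°k)/4 for k = 0, 1, ..., 3
Roots: 1, i, -1, -i


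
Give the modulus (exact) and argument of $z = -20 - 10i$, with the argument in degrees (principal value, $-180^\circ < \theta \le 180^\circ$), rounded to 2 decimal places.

|z| = sqrt((-20)^2 + (-10)^2) = sqrt(500)
arg(z) = arctan(b/a) = arctan(-10/-20) (quadrant-adjusted) = -153.43°


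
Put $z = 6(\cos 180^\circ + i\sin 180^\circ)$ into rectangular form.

a = r cos θ = 6 * -1 = -6
b = r sin θ = 6 * 0 = 0
z = -6


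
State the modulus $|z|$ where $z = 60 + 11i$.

|z| = sqrt(a^2 + b^2) = sqrt(60^2 + 11^2) = sqrt(3721) = 61


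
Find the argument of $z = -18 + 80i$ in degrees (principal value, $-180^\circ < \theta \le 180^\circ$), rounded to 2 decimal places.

θ = arctan(b/a) = arctan(80/-18) (quadrant-adjusted) = 102.68°


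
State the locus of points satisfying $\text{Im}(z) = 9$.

Im(z) = y where z = x + yi; the equation y = 9 is satisfied by all points with that y-coordinate
Locus: Horizontal line y = 9


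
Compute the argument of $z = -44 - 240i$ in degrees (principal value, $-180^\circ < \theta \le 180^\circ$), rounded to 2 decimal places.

θ = arctan(b/a) = arctan(-240/-44) (quadrant-adjusted) = -100.39°


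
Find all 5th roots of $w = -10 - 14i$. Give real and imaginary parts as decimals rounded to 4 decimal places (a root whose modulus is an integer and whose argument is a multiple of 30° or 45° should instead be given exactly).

|w| = sqrt(296) ≈ 17.204651, arg(w) ≈ 234.462322°
Root modulus = sqrt(296)^(1/5) ≈ 1.766563
Root arguments: θ_k = (arg(w) + 360°k)/5 for k = 0, 1, ..., 4
Compute each root as (root modulus)(cos θ_k + i sin θ_k) using full-precision intermediates, then round to 4 decimal places.
Roots: 1.2072 + 1.2897i, -0.8535 + 1.5467i, -1.7347 - 0.3338i, -0.2186 - 1.7530i, 1.5996 - 0.7496i


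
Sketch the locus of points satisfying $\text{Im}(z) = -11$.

Im(z) = y where z = x + yi; the equation y = -11 is satisfied by all points with that y-coordinate
Locus: Horizontal line y = -11


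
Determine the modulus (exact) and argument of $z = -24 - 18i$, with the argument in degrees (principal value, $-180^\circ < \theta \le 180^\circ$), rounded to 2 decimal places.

|z| = sqrt((-24)^2 + (-18)^2) = 30
arg(z) = arctan(b/a) = arctan(-18/-24) (quadrant-adjusted) = -143.13°


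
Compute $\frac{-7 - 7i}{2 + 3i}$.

Multiply numerator and denominator by conjugate (2 - 3i):
= (-7 - 7i)(2 - 3i) / (2^2 + 3^2)
= (-35 + 7i) / 13
= -35/13 + (7/13)i


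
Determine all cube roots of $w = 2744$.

|w| = 2744, arg(w) = 0°
Root modulus = 2744^(1/3) = 14
Root arguments: θ_k = (0° + 360°k)/3 for k = 0, 1, ..., 2
Roots: 14, -7 + 7*sqrt(3)i, -7 - 7*sqrt(3)i


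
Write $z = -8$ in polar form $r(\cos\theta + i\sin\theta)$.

r = |z| = sqrt(a^2 + b^2) = sqrt((-8)^2 + (0)^2) = sqrt(64 + 0) = sqrt(64) = 8
b = 0 and a < 0, so z lies on the negative real axis: θ = 180°
z = 8(cos 180° + i sin 180°)


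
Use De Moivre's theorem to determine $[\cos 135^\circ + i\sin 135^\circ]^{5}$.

By De Moivre: z^n = r^n(cos(nθ) + i sin(nθ))
= 1^5(cos(5*135°) + i sin(5*135°))
= 1(cos 315° + i sin 315°)
= sqrt(2)/2 - (sqrt(2)/2)i


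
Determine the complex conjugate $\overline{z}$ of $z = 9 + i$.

If z = a + bi, then conjugate(z) = a - bi
conjugate(9 + i) = 9 - i


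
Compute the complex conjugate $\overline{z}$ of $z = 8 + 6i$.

If z = a + bi, then conjugate(z) = a - bi
conjugate(8 + 6i) = 8 - 6i


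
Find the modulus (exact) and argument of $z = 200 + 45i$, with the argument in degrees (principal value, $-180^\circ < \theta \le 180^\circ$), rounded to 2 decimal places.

|z| = sqrt(200^2 + 45^2) = 205
arg(z) = arctan(b/a) = arctan(45/200) (quadrant-adjusted) = 12.68°


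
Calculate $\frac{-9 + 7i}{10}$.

Divisor is real, so divide each part by 10:
= -9/10 + (7/10)i


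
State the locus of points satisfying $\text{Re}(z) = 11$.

Re(z) = x where z = x + yi; the equation x = 11 is satisfied by all points with that x-coordinate
Locus: Vertical line x = 11


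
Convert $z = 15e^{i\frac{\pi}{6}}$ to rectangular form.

a = r cos θ = 15 * sqrt(3)/2 = 15*sqrt(3)/2
b = r sin θ = 15 * 1/2 = 15/2
z = 15*sqrt(3)/2 + (15/2)i


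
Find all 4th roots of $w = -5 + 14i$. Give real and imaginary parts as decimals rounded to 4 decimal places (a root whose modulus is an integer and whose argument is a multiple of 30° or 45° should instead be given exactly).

|w| = sqrt(221) ≈ 14.866069, arg(w) ≈ 109.653824°
Root modulus = sqrt(221)^(1/4) ≈ 1.963582
Root arguments: θ_k = (arg(w) + 360°k)/4 for k = 0, 1, ..., 3
Compute each root as (root modulus)(cos θ_k + i sin θ_k) using full-precision intermediates, then round to 4 decimal places.
Roots: 1.7431 + 0.9040i, -0.9040 + 1.7431i, -1.7431 - 0.9040i, 0.9040 - 1.7431i


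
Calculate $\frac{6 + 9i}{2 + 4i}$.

Multiply numerator and denominator by conjugate (2 - 4i):
= (6 + 9i)(2 - 4i) / (2^2 + 4^2)
= (48 - 6i) / 20
Divide through by 2: (24 - 3i) / 10
= 12/5 - (3/10)i


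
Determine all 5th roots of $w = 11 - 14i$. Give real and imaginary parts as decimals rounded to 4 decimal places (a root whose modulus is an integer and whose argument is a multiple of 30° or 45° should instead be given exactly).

|w| = sqrt(317) ≈ 17.804494, arg(w) ≈ 308.157227°
Root modulus = sqrt(317)^(1/5) ≈ 1.778713
Root arguments: θ_k = (arg(w) + 360°k)/5 for k = 0, 1, ..., 4
Compute each root as (root modulus)(cos θ_k + i sin θ_k) using full-precision intermediates, then round to 4 decimal places.
Roots: 0.8451 + 1.5651i, -1.2273 + 1.2874i, -1.6037 - 0.7694i, 0.2362 - 1.7630i, 1.7497 - 0.3201i


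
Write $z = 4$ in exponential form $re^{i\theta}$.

r = |z| = sqrt((4)^2 + (0)^2) = sqrt(16 + 0) = sqrt(16) = 4
b = 0 and a > 0, so z lies on the positive real axis: θ = 0
z = 4e^(i*0) = 4


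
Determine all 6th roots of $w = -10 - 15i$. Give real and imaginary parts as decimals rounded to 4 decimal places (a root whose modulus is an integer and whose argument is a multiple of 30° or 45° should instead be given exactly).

|w| = sqrt(325) ≈ 18.027756, arg(w) ≈ 236.309932°
Root modulus = sqrt(325)^(1/6) ≈ 1.619286
Root arguments: θ_k = (arg(w) + 360°k)/6 for k = 0, 1, ..., 5
Compute each root as (root modulus)(cos θ_k + i sin θ_k) using full-precision intermediates, then round to 4 decimal places.
Roots: 1.2515 + 1.0275i, -0.2641 + 1.5976i, -1.5156 + 0.5701i, -1.2515 - 1.0275i, 0.2641 - 1.5976i, 1.5156 - 0.5701i


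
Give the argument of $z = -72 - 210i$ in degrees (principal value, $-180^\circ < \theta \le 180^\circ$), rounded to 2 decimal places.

θ = arctan(b/a) = arctan(-210/-72) (quadrant-adjusted) = -108.92°


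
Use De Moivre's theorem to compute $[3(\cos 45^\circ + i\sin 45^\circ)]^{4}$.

By De Moivre: z^n = r^n(cos(nθ) + i sin(nθ))
= 3^4(cos(4*45°) + i sin(4*45°))
= 81(cos 180° + i sin 180°)
= -81


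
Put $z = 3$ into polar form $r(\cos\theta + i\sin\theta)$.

r = |z| = sqrt(a^2 + b^2) = sqrt((3)^2 + (0)^2) = sqrt(9 + 0) = sqrt(9) = 3
b = 0 and a > 0, so z lies on the positive real axis: θ = 0°
z = 3(cos 0° + i sin 0°)


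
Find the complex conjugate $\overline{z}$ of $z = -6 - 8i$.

If z = a + bi, then conjugate(z) = a - bi
conjugate(-6 - 8i) = -6 + 8i


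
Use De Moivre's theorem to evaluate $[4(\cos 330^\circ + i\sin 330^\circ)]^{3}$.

By De Moivre: z^n = r^n(cos(nθ) + i sin(nθ))
= 4^3(cos(3*330°) + i sin(3*330°))
= 64(cos 270° + i sin 270°)
= -64i


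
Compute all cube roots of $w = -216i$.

|w| = 216, arg(w) = 270°
Root modulus = 216^(1/3) = 6
Root arguments: θ_k = (270° + 360°k)/3 for k = 0, 1, ..., 2
Roots: 6i, -3*sqrt(3) - 3i, 3*sqrt(3) - 3i


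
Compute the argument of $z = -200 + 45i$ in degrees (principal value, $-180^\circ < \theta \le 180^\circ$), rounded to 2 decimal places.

θ = arctan(b/a) = arctan(45/-200) (quadrant-adjusted) = 167.32°


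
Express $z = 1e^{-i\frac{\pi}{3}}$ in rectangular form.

a = r cos θ = 1 * 1/2 = 1/2
b = r sin θ = 1 * -sqrt(3)/2 = -sqrt(3)/2
z = 1/2 - (sqrt(3)/2)i


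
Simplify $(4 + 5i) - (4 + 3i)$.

(4 - 4) + (5 - 3)i = 2i


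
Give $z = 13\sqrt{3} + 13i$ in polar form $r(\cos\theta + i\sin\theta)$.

r = |z| = sqrt(a^2 + b^2) = sqrt((13*sqrt(3))^2 + (13)^2) = sqrt(507 + 169) = sqrt(676) = 26
θ = arctan(b/a) = arctan(13/22.5167) (quadrant-adjusted) = 30°
z = 26(cos 30° + i sin 30°)


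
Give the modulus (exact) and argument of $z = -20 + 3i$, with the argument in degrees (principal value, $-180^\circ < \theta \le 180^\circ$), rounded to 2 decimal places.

|z| = sqrt((-20)^2 + 3^2) = sqrt(409)
arg(z) = arctan(b/a) = arctan(3/-20) (quadrant-adjusted) = 171.47°


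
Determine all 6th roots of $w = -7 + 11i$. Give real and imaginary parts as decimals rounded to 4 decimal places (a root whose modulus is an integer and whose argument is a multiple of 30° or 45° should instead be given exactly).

|w| = sqrt(170) ≈ 13.038405, arg(w) ≈ 122.471192°
Root modulus = sqrt(170)^(1/6) ≈ 1.534160
Root arguments: θ_k = (arg(w) + 360°k)/6 for k = 0, 1, ..., 5
Compute each root as (root modulus)(cos θ_k + i sin θ_k) using full-precision intermediates, then round to 4 decimal places.
Roots: 1.4378 + 0.5351i, 0.2555 + 1.5127i, -1.1823 + 0.9777i, -1.4378 - 0.5351i, -0.2555 - 1.5127i, 1.1823 - 0.9777i


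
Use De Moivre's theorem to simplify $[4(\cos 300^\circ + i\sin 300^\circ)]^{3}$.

By De Moivre: z^n = r^n(cos(nθ) + i sin(nθ))
= 4^3(cos(3*300°) + i sin(3*300°))
= 64(cos 180° + i sin 180°)
= -64


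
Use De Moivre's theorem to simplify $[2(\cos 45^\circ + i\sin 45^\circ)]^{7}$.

By De Moivre: z^n = r^n(cos(nθ) + i sin(nθ))
= 2^7(cos(7*45°) + i sin(7*45°))
= 128(cos 315° + i sin 315°)
= 64*sqrt(2) - 64*sqrt(2)i


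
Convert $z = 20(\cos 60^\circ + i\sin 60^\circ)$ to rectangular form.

a = r cos θ = 20 * 1/2 = 10
b = r sin θ = 20 * sqrt(3)/2 = 10*sqrt(3)
z = 10 + 10*sqrt(3)i


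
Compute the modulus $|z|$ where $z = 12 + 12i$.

|z| = sqrt(a^2 + b^2) = sqrt(12^2 + 12^2) = sqrt(288) = sqrt(288)


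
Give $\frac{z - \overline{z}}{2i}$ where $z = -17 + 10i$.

z - conjugate(z) = 2bi
(z - conjugate(z))/(2i) = 2bi/(2i) = b = 10


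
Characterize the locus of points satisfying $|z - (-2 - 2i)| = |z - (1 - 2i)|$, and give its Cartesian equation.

|z - z1| = |z - z2| means z is equidistant from z1 and z2,
i.e. the perpendicular bisector of the segment from (-2, -2) to (1, -2) (midpoint (-1/2, -2)).
With z = x + yi, square both sides:
(x - (-2))^2 + (y - (-2))^2 = (x - 1)^2 + (y - (-2))^2
The x^2 and y^2 terms cancel: 6x + 0y = 5 - 8 = -3
Simplify: x = -1/2
Locus: Perpendicular bisector of the segment from (-2, -2) to (1, -2): the line x = -1/2


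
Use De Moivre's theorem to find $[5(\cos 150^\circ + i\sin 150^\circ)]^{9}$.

By De Moivre: z^n = r^n(cos(nθ) + i sin(nθ))
= 5^9(cos(9*150°) + i sin(9*150°))
= 1953125(cos 270° + i sin 270°)
= -1953125i


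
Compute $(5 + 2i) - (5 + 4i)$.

(5 - 5) + (2 - 4)i = -2i


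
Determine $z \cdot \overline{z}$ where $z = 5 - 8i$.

z * conjugate(z) = |z|^2 = a^2 + b^2
= 5^2 + (-8)^2 = 89


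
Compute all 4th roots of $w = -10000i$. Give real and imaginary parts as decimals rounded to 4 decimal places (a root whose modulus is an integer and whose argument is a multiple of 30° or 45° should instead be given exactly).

|w| = 10000, arg(w) = 270°
Root modulus = 10000^(1/4) = 10
Root arguments: θ_k = (270° + 360°k)/4 for k = 0, 1, ..., 3
Compute each root as (root modulus)(cos θ_k + i sin θ_k) using full-precision intermediates, then round to 4 decimal places.
Roots: 3.8268 + 9.2388i, -9.2388 + 3.8268i, -3.8268 - 9.2388i, 9.2388 - 3.8268i


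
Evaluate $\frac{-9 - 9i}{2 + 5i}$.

Multiply numerator and denominator by conjugate (2 - 5i):
= (-9 - 9i)(2 - 5i) / (2^2 + 5^2)
= (-63 + 27i) / 29
= -63/29 + (27/29)i


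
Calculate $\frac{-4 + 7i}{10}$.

Divisor is real, so divide each part by 10:
= -2/5 + (7/10)i


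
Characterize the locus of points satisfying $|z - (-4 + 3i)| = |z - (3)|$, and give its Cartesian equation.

|z - z1| = |z - z2| means z is equidistant from z1 and z2,
i.e. the perpendicular bisector of the segment from (-4, 3) to (3, 0) (midpoint (-1/2, 3/2)).
With z = x + yi, square both sides:
(x - (-4))^2 + (y - 3)^2 = (x - 3)^2 + (y - 0)^2
The x^2 and y^2 terms cancel: 14x + (-6)y = 9 - 25 = -16
Simplify: 7x - 3y = -8
Locus: Perpendicular bisector of the segment from (-4, 3) to (3, 0): the line 7x - 3y = -8


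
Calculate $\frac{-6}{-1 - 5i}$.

Multiply numerator and denominator by conjugate (-1 + 5i):
= (-6)(-1 + 5i) / ((-1)^2 + (-5)^2)
= (6 - 30i) / 26
Divide through by 2: (3 - 15i) / 13
= 3/13 - (15/13)i


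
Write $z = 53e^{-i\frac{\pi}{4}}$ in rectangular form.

a = r cos θ = 53 * sqrt(2)/2 = 53*sqrt(2)/2
b = r sin θ = 53 * -sqrt(2)/2 = -53*sqrt(2)/2
z = 53*sqrt(2)/2 - (53*sqrt(2)/2)i


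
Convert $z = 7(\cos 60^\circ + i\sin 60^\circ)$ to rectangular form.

a = r cos θ = 7 * 1/2 = 7/2
b = r sin θ = 7 * sqrt(3)/2 = 7*sqrt(3)/2
z = 7/2 + (7*sqrt(3)/2)i


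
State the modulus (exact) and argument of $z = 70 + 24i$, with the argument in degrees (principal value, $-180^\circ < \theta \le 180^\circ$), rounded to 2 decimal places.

|z| = sqrt(70^2 + 24^2) = 74
arg(z) = arctan(b/a) = arctan(24/70) (quadrant-adjusted) = 18.92°


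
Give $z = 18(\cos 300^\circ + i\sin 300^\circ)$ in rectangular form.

a = r cos θ = 18 * 1/2 = 9
b = r sin θ = 18 * -sqrt(3)/2 = -9*sqrt(3)
z = 9 - 9*sqrt(3)i


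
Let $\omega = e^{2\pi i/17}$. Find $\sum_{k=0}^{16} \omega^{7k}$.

Let ζ = ω^7 = e^(2πi·7/17). Since 17 ∤ 7, ζ ≠ 1.
Sum = Σ_{k=0}^{16} ζ^k = (ζ^17 - 1)/(ζ - 1) = (ω^{7·17} - 1)/(ζ - 1) = (1 - 1)/(ζ - 1) = 0


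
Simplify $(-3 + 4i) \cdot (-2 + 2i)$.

(a1*a2 - b1*b2) + (a1*b2 + b1*a2)i
= (6 - 8) + (-6 + (-8))i
= -2 - 14i


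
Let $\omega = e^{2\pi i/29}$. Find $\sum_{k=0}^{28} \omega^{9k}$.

Let ζ = ω^9 = e^(2πi·9/29). Since 29 ∤ 9, ζ ≠ 1.
Sum = Σ_{k=0}^{28} ζ^k = (ζ^29 - 1)/(ζ - 1) = (ω^{9·29} - 1)/(ζ - 1) = (1 - 1)/(ζ - 1) = 0


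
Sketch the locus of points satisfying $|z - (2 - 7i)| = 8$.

|z - z0| = r describes a circle centered at z0 with radius r
Here z0 = 2 - 7i and r = 8
Locus: Circle centered at (2, -7) with radius 8


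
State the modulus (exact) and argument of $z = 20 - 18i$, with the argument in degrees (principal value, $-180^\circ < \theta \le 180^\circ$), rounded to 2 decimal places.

|z| = sqrt(20^2 + (-18)^2) = sqrt(724)
arg(z) = arctan(b/a) = arctan(-18/20) (quadrant-adjusted) = -41.99°


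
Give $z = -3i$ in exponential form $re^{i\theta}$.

r = |z| = sqrt((0)^2 + (-3)^2) = sqrt(0 + 9) = sqrt(9) = 3
a = 0 and b < 0, so z lies on the negative imaginary axis: θ = -90° = -π/2
z = 3e^(-i*π/2)


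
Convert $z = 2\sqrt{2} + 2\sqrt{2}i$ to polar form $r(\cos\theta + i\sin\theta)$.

r = |z| = sqrt(a^2 + b^2) = sqrt((2*sqrt(2))^2 + (2*sqrt(2))^2) = sqrt(8 + 8) = sqrt(16) = 4
θ = arctan(b/a) = arctan(2.8284/2.8284) (quadrant-adjusted) = 45°
z = 4(cos 45° + i sin 45°)


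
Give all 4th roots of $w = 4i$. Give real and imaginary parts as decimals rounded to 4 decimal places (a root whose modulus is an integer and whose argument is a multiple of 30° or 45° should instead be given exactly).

|w| = 4, arg(w) = 90°
Root modulus = 4^(1/4) ≈ 1.414214
Root arguments: θ_k = (90° + 360°k)/4 for k = 0, 1, ..., 3
Compute each root as (root modulus)(cos θ_k + i sin θ_k) using full-precision intermediates, then round to 4 decimal places.
Roots: 1.3066 + 0.5412i, -0.5412 + 1.3066i, -1.3066 - 0.5412i, 0.5412 - 1.3066i


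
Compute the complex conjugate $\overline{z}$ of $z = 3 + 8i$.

If z = a + bi, then conjugate(z) = a - bi
conjugate(3 + 8i) = 3 - 8i


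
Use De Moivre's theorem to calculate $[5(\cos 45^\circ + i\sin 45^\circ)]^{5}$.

By De Moivre: z^n = r^n(cos(nθ) + i sin(nθ))
= 5^5(cos(5*45°) + i sin(5*45°))
= 3125(cos 225° + i sin 225°)
= -3125*sqrt(2)/2 - (3125*sqrt(2)/2)i


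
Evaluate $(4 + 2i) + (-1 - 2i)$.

(4 + (-1)) + (2 + (-2))i = 3


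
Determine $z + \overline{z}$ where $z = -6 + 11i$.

z + conjugate(z) = (a + bi) + (a - bi) = 2a
= 2 * (-6) = -12


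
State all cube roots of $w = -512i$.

|w| = 512, arg(w) = 270°
Root modulus = 512^(1/3) = 8
Root arguments: θ_k = (270° + 360°k)/3 for k = 0, 1, ..., 2
Roots: 8i, -4*sqrt(3) - 4i, 4*sqrt(3) - 4i


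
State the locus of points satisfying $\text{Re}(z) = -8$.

Re(z) = x where z = x + yi; the equation x = -8 is satisfied by all points with that x-coordinate
Locus: Vertical line x = -8


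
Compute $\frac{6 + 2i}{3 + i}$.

Multiply numerator and denominator by conjugate (3 - i):
= (6 + 2i)(3 - i) / (3^2 + 1^2)
= (20) / 10
= 2


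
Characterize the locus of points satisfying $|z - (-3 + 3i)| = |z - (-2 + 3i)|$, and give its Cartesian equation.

|z - z1| = |z - z2| means z is equidistant from z1 and z2,
i.e. the perpendicular bisector of the segment from (-3, 3) to (-2, 3) (midpoint (-5/2, 3)).
With z = x + yi, square both sides:
(x - (-3))^2 + (y - 3)^2 = (x - (-2))^2 + (y - 3)^2
The x^2 and y^2 terms cancel: 2x + 0y = 13 - 18 = -5
Simplify: x = -5/2
Locus: Perpendicular bisector of the segment from (-3, 3) to (-2, 3): the line x = -5/2


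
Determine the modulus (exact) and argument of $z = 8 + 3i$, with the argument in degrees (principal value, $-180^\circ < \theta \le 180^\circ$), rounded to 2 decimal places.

|z| = sqrt(8^2 + 3^2) = sqrt(73)
arg(z) = arctan(b/a) = arctan(3/8) (quadrant-adjusted) = 20.56°


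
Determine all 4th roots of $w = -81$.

|w| = 81, arg(w) = 180°
Root modulus = 81^(1/4) = 3
Root arguments: θ_k = (180° + 360°k)/4 for k = 0, 1, ..., 3
Roots: 3*sqrt(2)/2 + (3*sqrt(2)/2)i, -3*sqrt(2)/2 + (3*sqrt(2)/2)i, -3*sqrt(2)/2 - (3*sqrt(2)/2)i, 3*sqrt(2)/2 - (3*sqrt(2)/2)i


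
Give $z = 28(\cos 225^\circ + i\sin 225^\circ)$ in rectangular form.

a = r cos θ = 28 * -sqrt(2)/2 = -14*sqrt(2)
b = r sin θ = 28 * -sqrt(2)/2 = -14*sqrt(2)
z = -14*sqrt(2) - 14*sqrt(2)i


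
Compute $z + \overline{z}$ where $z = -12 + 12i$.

z + conjugate(z) = (a + bi) + (a - bi) = 2a
= 2 * (-12) = -24


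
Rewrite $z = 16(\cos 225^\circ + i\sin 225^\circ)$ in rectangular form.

a = r cos θ = 16 * -sqrt(2)/2 = -8*sqrt(2)
b = r sin θ = 16 * -sqrt(2)/2 = -8*sqrt(2)
z = -8*sqrt(2) - 8*sqrt(2)i


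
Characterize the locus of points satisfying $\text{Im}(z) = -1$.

Im(z) = y where z = x + yi; the equation y = -1 is satisfied by all points with that y-coordinate
Locus: Horizontal line y = -1


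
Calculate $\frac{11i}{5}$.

Divisor is real, so divide each part by 5:
= 0 + (11/5)i


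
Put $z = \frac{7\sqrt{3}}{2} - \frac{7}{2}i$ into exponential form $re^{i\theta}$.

r = |z| = sqrt((7*sqrt(3)/2)^2 + (-7/2)^2) = sqrt(147/4 + 49/4) = sqrt(49) = 7
θ = arctan(b/a) = arctan(-3.5/6.0622) (quadrant-adjusted) = -30° = -π/6
z = 7e^(-i*π/6)


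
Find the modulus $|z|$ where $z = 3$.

|z| = sqrt(a^2 + b^2) = sqrt(3^2 + 0^2) = sqrt(9) = 3


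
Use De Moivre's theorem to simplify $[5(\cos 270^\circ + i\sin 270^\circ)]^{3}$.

By De Moivre: z^n = r^n(cos(nθ) + i sin(nθ))
= 5^3(cos(3*270°) + i sin(3*270°))
= 125(cos 90° + i sin 90°)
= 125i


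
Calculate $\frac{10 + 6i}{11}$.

Divisor is real, so divide each part by 11:
= 10/11 + (6/11)i


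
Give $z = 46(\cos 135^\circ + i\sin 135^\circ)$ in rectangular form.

a = r cos θ = 46 * -sqrt(2)/2 = -23*sqrt(2)
b = r sin θ = 46 * sqrt(2)/2 = 23*sqrt(2)
z = -23*sqrt(2) + 23*sqrt(2)i


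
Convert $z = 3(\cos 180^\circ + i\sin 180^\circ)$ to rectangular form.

a = r cos θ = 3 * -1 = -3
b = r sin θ = 3 * 0 = 0
z = -3


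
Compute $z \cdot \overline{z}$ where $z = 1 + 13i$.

z * conjugate(z) = |z|^2 = a^2 + b^2
= 1^2 + 13^2 = 170


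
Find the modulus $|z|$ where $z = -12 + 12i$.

|z| = sqrt(a^2 + b^2) = sqrt((-12)^2 + 12^2) = sqrt(288) = sqrt(288)


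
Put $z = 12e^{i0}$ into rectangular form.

a = r cos θ = 12 * 1 = 12
b = r sin θ = 12 * 0 = 0
z = 12


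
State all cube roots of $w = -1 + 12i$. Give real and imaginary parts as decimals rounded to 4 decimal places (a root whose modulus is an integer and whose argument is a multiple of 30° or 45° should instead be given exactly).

|w| = sqrt(145) ≈ 12.041595, arg(w) ≈ 94.763642°
Root modulus = sqrt(145)^(1/3) ≈ 2.292071
Root arguments: θ_k = (arg(w) + 360°k)/3 for k = 0, 1, ..., 2
Compute each root as (root modulus)(cos θ_k + i sin θ_k) using full-precision intermediates, then round to 4 decimal places.
Roots: 1.9525 + 1.2006i, -2.0160 + 1.0906i, 0.0635 - 2.2912i


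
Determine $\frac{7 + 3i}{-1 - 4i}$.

Multiply numerator and denominator by conjugate (-1 + 4i):
= (7 + 3i)(-1 + 4i) / ((-1)^2 + (-4)^2)
= (-19 + 25i) / 17
= -19/17 + (25/17)i


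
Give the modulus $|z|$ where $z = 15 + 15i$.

|z| = sqrt(a^2 + b^2) = sqrt(15^2 + 15^2) = sqrt(450) = sqrt(450)


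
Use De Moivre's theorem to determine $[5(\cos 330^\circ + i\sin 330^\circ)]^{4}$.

By De Moivre: z^n = r^n(cos(nθ) + i sin(nθ))
= 5^4(cos(4*330°) + i sin(4*330°))
= 625(cos 240° + i sin 240°)
= -625/2 - (625*sqrt(3)/2)i


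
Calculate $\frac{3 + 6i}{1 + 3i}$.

Multiply numerator and denominator by conjugate (1 - 3i):
= (3 + 6i)(1 - 3i) / (1^2 + 3^2)
= (21 - 3i) / 10
= 21/10 - (3/10)i


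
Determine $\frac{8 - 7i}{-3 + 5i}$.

Multiply numerator and denominator by conjugate (-3 - 5i):
= (8 - 7i)(-3 - 5i) / ((-3)^2 + 5^2)
= (-59 - 19i) / 34
= -59/34 - (19/34)i


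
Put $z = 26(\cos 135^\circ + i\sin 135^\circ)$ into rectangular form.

a = r cos θ = 26 * -sqrt(2)/2 = -13*sqrt(2)
b = r sin θ = 26 * sqrt(2)/2 = 13*sqrt(2)
z = -13*sqrt(2) + 13*sqrt(2)i


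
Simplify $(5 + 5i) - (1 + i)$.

(5 - 1) + (5 - 1)i = 4 + 4i


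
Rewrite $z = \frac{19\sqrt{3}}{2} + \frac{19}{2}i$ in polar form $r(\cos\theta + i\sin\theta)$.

r = |z| = sqrt(a^2 + b^2) = sqrt((19*sqrt(3)/2)^2 + (19/2)^2) = sqrt(1083/4 + 361/4) = sqrt(361) = 19
θ = arctan(b/a) = arctan(9.5/16.4545) (quadrant-adjusted) = 30°
z = 19(cos 30° + i sin 30°)


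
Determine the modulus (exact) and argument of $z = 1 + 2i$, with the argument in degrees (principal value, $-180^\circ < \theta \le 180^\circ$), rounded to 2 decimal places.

|z| = sqrt(1^2 + 2^2) = sqrt(5)
arg(z) = arctan(b/a) = arctan(2/1) (quadrant-adjusted) = 63.43°


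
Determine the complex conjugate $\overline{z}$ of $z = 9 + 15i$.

If z = a + bi, then conjugate(z) = a - bi
conjugate(9 + 15i) = 9 - 15i


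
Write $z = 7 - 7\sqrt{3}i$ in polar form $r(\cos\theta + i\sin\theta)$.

r = |z| = sqrt(a^2 + b^2) = sqrt((7)^2 + (-7*sqrt(3))^2) = sqrt(49 + 147) = sqrt(196) = 14
θ = arctan(b/a) = arctan(-12.1244/7) (quadrant-adjusted) = 300°
z = 14(cos 300° + i sin 300°)


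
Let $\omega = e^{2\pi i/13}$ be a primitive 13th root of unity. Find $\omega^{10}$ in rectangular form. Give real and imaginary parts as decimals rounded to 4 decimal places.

ω^10 = e^(2πi·10/13) = e^(i·20π/13)
= cos(20π/13) + i sin(20π/13)
= 0.1205 - 0.9927i


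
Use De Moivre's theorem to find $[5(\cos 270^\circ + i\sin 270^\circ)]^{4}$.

By De Moivre: z^n = r^n(cos(nθ) + i sin(nθ))
= 5^4(cos(4*270°) + i sin(4*270°))
= 625(cos 0° + i sin 0°)
= 625


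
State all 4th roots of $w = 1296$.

|w| = 1296, arg(w) = 0°
Root modulus = 1296^(1/4) = 6
Root arguments: θ_k = (0° + 360°k)/4 for k = 0, 1, ..., 3
Roots: 6, 6i, -6, -6i


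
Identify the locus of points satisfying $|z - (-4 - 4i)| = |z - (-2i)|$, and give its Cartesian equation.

|z - z1| = |z - z2| means z is equidistant from z1 and z2,
i.e. the perpendicular bisector of the segment from (-4, -4) to (0, -2) (midpoint (-2, -3)).
With z = x + yi, square both sides:
(x - (-4))^2 + (y - (-4))^2 = (x - 0)^2 + (y - (-2))^2
The x^2 and y^2 terms cancel: 8x + 4y = 4 - 32 = -28
Simplify: 2x + y = -7
Locus: Perpendicular bisector of the segment from (-4, -4) to (0, -2): the line 2x + y = -7


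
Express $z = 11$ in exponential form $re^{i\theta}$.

r = |z| = sqrt((11)^2 + (0)^2) = sqrt(121 + 0) = sqrt(121) = 11
b = 0 and a > 0, so z lies on the positive real axis: θ = 0
z = 11e^(i*0) = 11


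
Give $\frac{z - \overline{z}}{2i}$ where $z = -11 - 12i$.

z - conjugate(z) = 2bi
(z - conjugate(z))/(2i) = 2bi/(2i) = b = -12


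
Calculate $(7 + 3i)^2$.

(a + bi)^2 = a^2 - b^2 + 2abi
= 7^2 - 3^2 + 2*7*3i
= 40 + 42i


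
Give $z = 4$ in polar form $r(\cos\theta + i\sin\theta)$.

r = |z| = sqrt(a^2 + b^2) = sqrt((4)^2 + (0)^2) = sqrt(16 + 0) = sqrt(16) = 4
b = 0 and a > 0, so z lies on the positive real axis: θ = 0°
z = 4(cos 0° + i sin 0°)


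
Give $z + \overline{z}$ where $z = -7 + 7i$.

z + conjugate(z) = (a + bi) + (a - bi) = 2a
= 2 * (-7) = -14


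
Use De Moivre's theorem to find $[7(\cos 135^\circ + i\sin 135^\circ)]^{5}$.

By De Moivre: z^n = r^n(cos(nθ) + i sin(nθ))
= 7^5(cos(5*135°) + i sin(5*135°))
= 16807(cos 315° + i sin 315°)
= 16807*sqrt(2)/2 - (16807*sqrt(2)/2)i


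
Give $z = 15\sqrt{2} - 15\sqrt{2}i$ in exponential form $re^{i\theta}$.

r = |z| = sqrt((15*sqrt(2))^2 + (-15*sqrt(2))^2) = sqrt(450 + 450) = sqrt(900) = 30
θ = arctan(b/a) = arctan(-21.2132/21.2132) (quadrant-adjusted) = -45° = -π/4
z = 30e^(-i*π/4)


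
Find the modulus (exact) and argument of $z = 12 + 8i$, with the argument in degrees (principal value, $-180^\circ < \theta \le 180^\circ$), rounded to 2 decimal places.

|z| = sqrt(12^2 + 8^2) = sqrt(208)
arg(z) = arctan(b/a) = arctan(8/12) (quadrant-adjusted) = 33.69°


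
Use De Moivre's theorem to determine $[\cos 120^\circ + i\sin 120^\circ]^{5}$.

By De Moivre: z^n = r^n(cos(nθ) + i sin(nθ))
= 1^5(cos(5*120°) + i sin(5*120°))
= 1(cos 240° + i sin 240°)
= -1/2 - (sqrt(3)/2)i


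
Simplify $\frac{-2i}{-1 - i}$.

Multiply numerator and denominator by conjugate (-1 + i):
= (-2i)(-1 + i) / ((-1)^2 + (-1)^2)
= (2 + 2i) / 2
= 1 + i


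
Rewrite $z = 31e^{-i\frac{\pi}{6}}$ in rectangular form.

a = r cos θ = 31 * sqrt(3)/2 = 31*sqrt(3)/2
b = r sin θ = 31 * -1/2 = -31/2
z = 31*sqrt(3)/2 - (31/2)i


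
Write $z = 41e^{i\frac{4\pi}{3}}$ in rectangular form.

a = r cos θ = 41 * -1/2 = -41/2
b = r sin θ = 41 * -sqrt(3)/2 = -41*sqrt(3)/2
z = -41/2 - (41*sqrt(3)/2)i


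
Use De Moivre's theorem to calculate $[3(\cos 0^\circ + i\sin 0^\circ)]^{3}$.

By De Moivre: z^n = r^n(cos(nθ) + i sin(nθ))
= 3^3(cos(3*0°) + i sin(3*0°))
= 27(cos 0° + i sin 0°)
= 27


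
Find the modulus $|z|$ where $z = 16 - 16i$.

|z| = sqrt(a^2 + b^2) = sqrt(16^2 + (-16)^2) = sqrt(512) = sqrt(512)


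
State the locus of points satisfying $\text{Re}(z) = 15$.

Re(z) = x where z = x + yi; the equation x = 15 is satisfied by all points with that x-coordinate
Locus: Vertical line x = 15
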